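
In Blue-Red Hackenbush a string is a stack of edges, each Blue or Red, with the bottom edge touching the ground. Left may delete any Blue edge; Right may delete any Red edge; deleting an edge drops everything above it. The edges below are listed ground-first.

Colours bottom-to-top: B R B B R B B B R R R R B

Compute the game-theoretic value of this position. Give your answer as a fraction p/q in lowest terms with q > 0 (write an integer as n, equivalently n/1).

3523/4096

step 1: add B to get B; options L={ 0 } R={ · } so 1
step 2: add R to get BR; options L={ 0 } R={ 1 } so 1/2
step 3: add B to get BRB; options L={ 0; 1/2 } R={ 1 } so 3/4
step 4: add B to get BRBB; options L={ 0; 1/2; 3/4 } R={ 1 } so 7/8
step 5: add R to get BRBBR; options L={ 0; 1/2; 3/4 } R={ 7/8; 1 } so 13/16
step 6: add B to get BRBBRB; options L={ 0; 1/2; 3/4; 13/16 } R={ 7/8; 1 } so 27/32
step 7: add B to get BRBBRBB; options L={ 0; 1/2; 3/4; 13/16; 27/32 } R={ 7/8; 1 } so 55/64
step 8: add B to get BRBBRBBB; options L={ 0; 1/2; 3/4; 13/16; 27/32; 55/64 } R={ 7/8; 1 } so 111/128
step 9: add R to get BRBBRBBBR; options L={ 0; 1/2; 3/4; 13/16; 27/32; 55/64 } R={ 111/128; 7/8; 1 } so 221/256
step 10: add R to get BRBBRBBBRR; options L={ 0; 1/2; 3/4; 13/16; 27/32; 55/64 } R={ 221/256; 111/128; 7/8; 1 } so 441/512
step 11: add R to get BRBBRBBBRRR; options L={ 0; 1/2; 3/4; 13/16; 27/32; 55/64 } R={ 441/512; 221/256; 111/128; 7/8; 1 } so 881/1024
step 12: add R to get BRBBRBBBRRRR; options L={ 0; 1/2; 3/4; 13/16; 27/32; 55/64 } R={ 881/1024; 441/512; 221/256; 111/128; 7/8; 1 } so 1761/2048
step 13: add B to get BRBBRBBBRRRRB; options L={ 0; 1/2; 3/4; 13/16; 27/32; 55/64; 1761/2048 } R={ 881/1024; 441/512; 221/256; 111/128; 7/8; 1 } so 3523/4096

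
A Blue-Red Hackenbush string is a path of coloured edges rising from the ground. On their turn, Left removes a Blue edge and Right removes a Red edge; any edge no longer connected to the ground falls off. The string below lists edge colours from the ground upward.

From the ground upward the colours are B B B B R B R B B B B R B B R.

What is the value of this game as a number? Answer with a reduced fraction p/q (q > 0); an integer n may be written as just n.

7661/2048

step 1: add B to get B; options L={ 0 } R={ (no moves) } => 1
step 2: add B to get BB; options L={ 0; 1 } R={ (no moves) } => 2
step 3: add B to get BBB; options L={ 0; 1; 2 } R={ (no moves) } => 3
step 4: add B to get BBBB; options L={ 0; 1; 2; 3 } R={ (no moves) } => 4
step 5: add R to get BBBBR; options L={ 0; 1; 2; 3 } R={ 4 } => 7/2
step 6: add B to get BBBBRB; options L={ 0; 1; 2; 3; 7/2 } R={ 4 } => 15/4
step 7: add R to get BBBBRBR; options L={ 0; 1; 2; 3; 7/2 } R={ 15/4; 4 } => 29/8
step 8: add B to get BBBBRBRB; options L={ 0; 1; 2; 3; 7/2; 29/8 } R={ 15/4; 4 } => 59/16
step 9: add B to get BBBBRBRBB; options L={ 0; 1; 2; 3; 7/2; 29/8; 59/16 } R={ 15/4; 4 } => 119/32
step 10: add B to get BBBBRBRBBB; options L={ 0; 1; 2; 3; 7/2; 29/8; 59/16; 119/32 } R={ 15/4; 4 } => 239/64
step 11: add B to get BBBBRBRBBBB; options L={ 0; 1; 2; 3; 7/2; 29/8; 59/16; 119/32; 239/64 } R={ 15/4; 4 } => 479/128
step 12: add R to get BBBBRBRBBBBR; options L={ 0; 1; 2; 3; 7/2; 29/8; 59/16; 119/32; 239/64 } R={ 479/128; 15/4; 4 } => 957/256
step 13: add B to get BBBBRBRBBBBRB; options L={ 0; 1; 2; 3; 7/2; 29/8; 59/16; 119/32; 239/64; 957/256 } R={ 479/128; 15/4; 4 } => 1915/512
step 14: add B to get BBBBRBRBBBBRBB; options L={ 0; 1; 2; 3; 7/2; 29/8; 59/16; 119/32; 239/64; 957/256; 1915/512 } R={ 479/128; 15/4; 4 } => 3831/1024
step 15: add R to get BBBBRBRBBBBRBBR; options L={ 0; 1; 2; 3; 7/2; 29/8; 59/16; 119/32; 239/64; 957/256; 1915/512 } R={ 3831/1024; 479/128; 15/4; 4 } => 7661/2048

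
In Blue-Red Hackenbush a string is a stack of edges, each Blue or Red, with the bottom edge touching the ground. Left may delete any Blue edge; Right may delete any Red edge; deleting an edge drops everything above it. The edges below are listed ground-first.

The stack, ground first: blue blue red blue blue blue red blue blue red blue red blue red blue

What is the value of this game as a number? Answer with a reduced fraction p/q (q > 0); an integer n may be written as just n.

Build value(s[:k]) for k = 1..15, string s = blue blue red blue blue blue red blue blue red blue red blue red blue.
value_1 [b]  L=[0]  R=[∅]  → 1
value_2 [bb]  L=[0; 1]  R=[∅]  → 2
value_3 [bbr]  L=[0; 1]  R=[2]  → 3/2
value_4 [bbrb]  L=[0; 1; 3/2]  R=[2]  → 7/4
value_5 [bbrbb]  L=[0; 1; 3/2; 7/4]  R=[2]  → 15/8
value_6 [bbrbbb]  L=[0; 1; 3/2; 7/4; 15/8]  R=[2]  → 31/16
value_7 [bbrbbbr]  L=[0; 1; 3/2; 7/4; 15/8]  R=[31/16; 2]  → 61/32
value_8 [bbrbbbrb]  L=[0; 1; 3/2; 7/4; 15/8; 61/32]  R=[31/16; 2]  → 123/64
value_9 [bbrbbbrbb]  L=[0; 1; 3/2; 7/4; 15/8; 61/32; 123/64]  R=[31/16; 2]  → 247/128
value_10 [bbrbbbrbbr]  L=[0; 1; 3/2; 7/4; 15/8; 61/32; 123/64]  R=[247/128; 31/16; 2]  → 493/256
value_11 [bbrbbbrbbrb]  L=[0; 1; 3/2; 7/4; 15/8; 61/32; 123/64; 493/256]  R=[247/128; 31/16; 2]  → 987/512
value_12 [bbrbbbrbbrbr]  L=[0; 1; 3/2; 7/4; 15/8; 61/32; 123/64; 493/256]  R=[987/512; 247/128; 31/16; 2]  → 1973/1024
value_13 [bbrbbbrbbrbrb]  L=[0; 1; 3/2; 7/4; 15/8; 61/32; 123/64; 493/256; 1973/1024]  R=[987/512; 247/128; 31/16; 2]  → 3947/2048
value_14 [bbrbbbrbbrbrbr]  L=[0; 1; 3/2; 7/4; 15/8; 61/32; 123/64; 493/256; 1973/1024]  R=[3947/2048; 987/512; 247/128; 31/16; 2]  → 7893/4096
value_15 [bbrbbbrbbrbrbrb]  L=[0; 1; 3/2; 7/4; 15/8; 61/32; 123/64; 493/256; 1973/1024; 7893/4096]  R=[3947/2048; 987/512; 247/128; 31/16; 2]  → 15787/8192

15787/8192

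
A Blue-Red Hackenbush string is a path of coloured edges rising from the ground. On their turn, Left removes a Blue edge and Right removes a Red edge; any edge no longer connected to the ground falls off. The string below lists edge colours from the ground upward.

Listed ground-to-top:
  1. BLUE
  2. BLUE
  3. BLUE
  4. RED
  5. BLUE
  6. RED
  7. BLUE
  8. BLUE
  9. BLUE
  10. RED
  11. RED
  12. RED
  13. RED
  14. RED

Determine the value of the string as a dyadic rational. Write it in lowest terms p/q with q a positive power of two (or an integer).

5569/2048

step 1: add BLUE to get B; options L={ 0 } R={  } → 1
step 2: add BLUE to get BB; options L={ 0, 1 } R={  } → 2
step 3: add BLUE to get BBB; options L={ 0, 1, 2 } R={  } → 3
step 4: add RED to get BBBR; options L={ 0, 1, 2 } R={ 3 } → 5/2
step 5: add BLUE to get BBBRB; options L={ 0, 1, 2, 5/2 } R={ 3 } → 11/4
step 6: add RED to get BBBRBR; options L={ 0, 1, 2, 5/2 } R={ 11/4, 3 } → 21/8
step 7: add BLUE to get BBBRBRB; options L={ 0, 1, 2, 5/2, 21/8 } R={ 11/4, 3 } → 43/16
step 8: add BLUE to get BBBRBRBB; options L={ 0, 1, 2, 5/2, 21/8, 43/16 } R={ 11/4, 3 } → 87/32
step 9: add BLUE to get BBBRBRBBB; options L={ 0, 1, 2, 5/2, 21/8, 43/16, 87/32 } R={ 11/4, 3 } → 175/64
step 10: add RED to get BBBRBRBBBR; options L={ 0, 1, 2, 5/2, 21/8, 43/16, 87/32 } R={ 175/64, 11/4, 3 } → 349/128
step 11: add RED to get BBBRBRBBBRR; options L={ 0, 1, 2, 5/2, 21/8, 43/16, 87/32 } R={ 349/128, 175/64, 11/4, 3 } → 697/256
step 12: add RED to get BBBRBRBBBRRR; options L={ 0, 1, 2, 5/2, 21/8, 43/16, 87/32 } R={ 697/256, 349/128, 175/64, 11/4, 3 } → 1393/512
step 13: add RED to get BBBRBRBBBRRRR; options L={ 0, 1, 2, 5/2, 21/8, 43/16, 87/32 } R={ 1393/512, 697/256, 349/128, 175/64, 11/4, 3 } → 2785/1024
step 14: add RED to get BBBRBRBBBRRRRR; options L={ 0, 1, 2, 5/2, 21/8, 43/16, 87/32 } R={ 2785/1024, 1393/512, 697/256, 349/128, 175/64, 11/4, 3 } → 5569/2048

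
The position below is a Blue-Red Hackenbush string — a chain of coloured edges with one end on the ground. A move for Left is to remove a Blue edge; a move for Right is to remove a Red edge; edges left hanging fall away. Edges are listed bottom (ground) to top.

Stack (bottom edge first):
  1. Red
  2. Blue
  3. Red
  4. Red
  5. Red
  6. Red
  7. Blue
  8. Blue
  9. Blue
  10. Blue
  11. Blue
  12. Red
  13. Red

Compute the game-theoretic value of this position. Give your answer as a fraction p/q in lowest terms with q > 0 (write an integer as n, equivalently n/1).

edge 1 of 13 (Red): { none | 0 } ⇒ -1
edge 2 of 13 (Blue): { -1 | 0 } ⇒ -1/2
edge 3 of 13 (Red): { -1 | -1/2,0 } ⇒ -3/4
edge 4 of 13 (Red): { -1 | -3/4,-1/2,0 } ⇒ -7/8
edge 5 of 13 (Red): { -1 | -7/8,-3/4,-1/2,0 } ⇒ -15/16
edge 6 of 13 (Red): { -1 | -15/16,-7/8,-3/4,-1/2,0 } ⇒ -31/32
edge 7 of 13 (Blue): { -1,-31/32 | -15/16,-7/8,-3/4,-1/2,0 } ⇒ -61/64
edge 8 of 13 (Blue): { -1,-31/32,-61/64 | -15/16,-7/8,-3/4,-1/2,0 } ⇒ -121/128
edge 9 of 13 (Blue): { -1,-31/32,-61/64,-121/128 | -15/16,-7/8,-3/4,-1/2,0 } ⇒ -241/256
edge 10 of 13 (Blue): { -1,-31/32,-61/64,-121/128,-241/256 | -15/16,-7/8,-3/4,-1/2,0 } ⇒ -481/512
edge 11 of 13 (Blue): { -1,-31/32,-61/64,-121/128,-241/256,-481/512 | -15/16,-7/8,-3/4,-1/2,0 } ⇒ -961/1024
edge 12 of 13 (Red): { -1,-31/32,-61/64,-121/128,-241/256,-481/512 | -961/1024,-15/16,-7/8,-3/4,-1/2,0 } ⇒ -1923/2048
edge 13 of 13 (Red): { -1,-31/32,-61/64,-121/128,-241/256,-481/512 | -1923/2048,-961/1024,-15/16,-7/8,-3/4,-1/2,0 } ⇒ -3847/4096

-3847/4096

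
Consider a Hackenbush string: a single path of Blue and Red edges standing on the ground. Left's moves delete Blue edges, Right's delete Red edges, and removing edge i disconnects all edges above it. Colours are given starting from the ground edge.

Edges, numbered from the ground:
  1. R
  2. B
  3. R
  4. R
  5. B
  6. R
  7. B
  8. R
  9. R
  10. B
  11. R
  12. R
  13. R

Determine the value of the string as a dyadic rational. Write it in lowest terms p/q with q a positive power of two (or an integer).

-3439/4096

g(R) = { none | 0 } gives -1
g(RB) = { -1 | 0 } gives -1/2
g(RBR) = { -1 | -1/2,0 } gives -3/4
g(RBRR) = { -1 | -3/4,-1/2,0 } gives -7/8
g(RBRRB) = { -1,-7/8 | -3/4,-1/2,0 } gives -13/16
g(RBRRBR) = { -1,-7/8 | -13/16,-3/4,-1/2,0 } gives -27/32
g(RBRRBRB) = { -1,-7/8,-27/32 | -13/16,-3/4,-1/2,0 } gives -53/64
g(RBRRBRBR) = { -1,-7/8,-27/32 | -53/64,-13/16,-3/4,-1/2,0 } gives -107/128
g(RBRRBRBRR) = { -1,-7/8,-27/32 | -107/128,-53/64,-13/16,-3/4,-1/2,0 } gives -215/256
g(RBRRBRBRRB) = { -1,-7/8,-27/32,-215/256 | -107/128,-53/64,-13/16,-3/4,-1/2,0 } gives -429/512
g(RBRRBRBRRBR) = { -1,-7/8,-27/32,-215/256 | -429/512,-107/128,-53/64,-13/16,-3/4,-1/2,0 } gives -859/1024
g(RBRRBRBRRBRR) = { -1,-7/8,-27/32,-215/256 | -859/1024,-429/512,-107/128,-53/64,-13/16,-3/4,-1/2,0 } gives -1719/2048
g(RBRRBRBRRBRRR) = { -1,-7/8,-27/32,-215/256 | -1719/2048,-859/1024,-429/512,-107/128,-53/64,-13/16,-3/4,-1/2,0 } gives -3439/4096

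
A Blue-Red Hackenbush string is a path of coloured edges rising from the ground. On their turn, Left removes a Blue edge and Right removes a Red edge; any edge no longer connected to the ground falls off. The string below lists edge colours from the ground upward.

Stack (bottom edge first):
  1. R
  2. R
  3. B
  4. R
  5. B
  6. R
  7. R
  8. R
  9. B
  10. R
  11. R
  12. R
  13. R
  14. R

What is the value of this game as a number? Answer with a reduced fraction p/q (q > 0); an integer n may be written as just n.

-7103/4096

Prefix values for R R B R B R R R B R R R R R via {L|R} + simplicity:
1 of 14 · R · max L −∞ · min R 0 => -1
2 of 14 · RR · max L −∞ · min R -1 => -2
3 of 14 · RRB · max L -2 · min R -1 => -3/2
4 of 14 · RRBR · max L -2 · min R -3/2 => -7/4
5 of 14 · RRBRB · max L -7/4 · min R -3/2 => -13/8
6 of 14 · RRBRBR · max L -7/4 · min R -13/8 => -27/16
7 of 14 · RRBRBRR · max L -7/4 · min R -27/16 => -55/32
8 of 14 · RRBRBRRR · max L -7/4 · min R -55/32 => -111/64
9 of 14 · RRBRBRRRB · max L -111/64 · min R -55/32 => -221/128
10 of 14 · RRBRBRRRBR · max L -111/64 · min R -221/128 => -443/256
11 of 14 · RRBRBRRRBRR · max L -111/64 · min R -443/256 => -887/512
12 of 14 · RRBRBRRRBRRR · max L -111/64 · min R -887/512 => -1775/1024
13 of 14 · RRBRBRRRBRRRR · max L -111/64 · min R -1775/1024 => -3551/2048
14 of 14 · RRBRBRRRBRRRRR · max L -111/64 · min R -3551/2048 => -7103/4096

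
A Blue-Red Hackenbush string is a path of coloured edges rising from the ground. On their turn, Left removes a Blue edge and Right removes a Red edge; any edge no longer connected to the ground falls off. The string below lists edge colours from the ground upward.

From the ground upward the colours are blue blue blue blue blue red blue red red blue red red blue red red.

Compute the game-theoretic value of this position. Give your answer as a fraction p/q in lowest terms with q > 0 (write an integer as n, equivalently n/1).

Recurse on prefixes of the 15-edge string blue blue blue blue blue red blue red red blue red red blue red red:
b: Left { 0 }, Right { — } ⇒ simplest 1
bb: Left { 0; 1 }, Right { — } ⇒ simplest 2
bbb: Left { 0; 1; 2 }, Right { — } ⇒ simplest 3
bbbb: Left { 0; 1; 2; 3 }, Right { — } ⇒ simplest 4
bbbbb: Left { 0; 1; 2; 3; 4 }, Right { — } ⇒ simplest 5
bbbbbr: Left { 0; 1; 2; 3; 4 }, Right { 5 } ⇒ simplest 9/2
bbbbbrb: Left { 0; 1; 2; 3; 4; 9/2 }, Right { 5 } ⇒ simplest 19/4
bbbbbrbr: Left { 0; 1; 2; 3; 4; 9/2 }, Right { 19/4; 5 } ⇒ simplest 37/8
bbbbbrbrr: Left { 0; 1; 2; 3; 4; 9/2 }, Right { 37/8; 19/4; 5 } ⇒ simplest 73/16
bbbbbrbrrb: Left { 0; 1; 2; 3; 4; 9/2; 73/16 }, Right { 37/8; 19/4; 5 } ⇒ simplest 147/32
bbbbbrbrrbr: Left { 0; 1; 2; 3; 4; 9/2; 73/16 }, Right { 147/32; 37/8; 19/4; 5 } ⇒ simplest 293/64
bbbbbrbrrbrr: Left { 0; 1; 2; 3; 4; 9/2; 73/16 }, Right { 293/64; 147/32; 37/8; 19/4; 5 } ⇒ simplest 585/128
bbbbbrbrrbrrb: Left { 0; 1; 2; 3; 4; 9/2; 73/16; 585/128 }, Right { 293/64; 147/32; 37/8; 19/4; 5 } ⇒ simplest 1171/256
bbbbbrbrrbrrbr: Left { 0; 1; 2; 3; 4; 9/2; 73/16; 585/128 }, Right { 1171/256; 293/64; 147/32; 37/8; 19/4; 5 } ⇒ simplest 2341/512
bbbbbrbrrbrrbrr: Left { 0; 1; 2; 3; 4; 9/2; 73/16; 585/128 }, Right { 2341/512; 1171/256; 293/64; 147/32; 37/8; 19/4; 5 } ⇒ simplest 4681/1024

4681/1024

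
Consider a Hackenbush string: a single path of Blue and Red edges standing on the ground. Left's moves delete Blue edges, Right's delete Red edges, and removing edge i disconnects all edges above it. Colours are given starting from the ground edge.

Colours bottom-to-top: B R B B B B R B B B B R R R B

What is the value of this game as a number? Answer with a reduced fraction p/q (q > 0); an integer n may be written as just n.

15843/16384

Recurse on prefixes of the 15-edge string B R B B B B R B B B B R R R B:
edge 1 of 15 (B): { 0 | — } = 1
edge 2 of 15 (R): { 0 | 1 } = 1/2
edge 3 of 15 (B): { 0,1/2 | 1 } = 3/4
edge 4 of 15 (B): { 0,1/2,3/4 | 1 } = 7/8
edge 5 of 15 (B): { 0,1/2,3/4,7/8 | 1 } = 15/16
edge 6 of 15 (B): { 0,1/2,3/4,7/8,15/16 | 1 } = 31/32
edge 7 of 15 (R): { 0,1/2,3/4,7/8,15/16 | 31/32,1 } = 61/64
edge 8 of 15 (B): { 0,1/2,3/4,7/8,15/16,61/64 | 31/32,1 } = 123/128
edge 9 of 15 (B): { 0,1/2,3/4,7/8,15/16,61/64,123/128 | 31/32,1 } = 247/256
edge 10 of 15 (B): { 0,1/2,3/4,7/8,15/16,61/64,123/128,247/256 | 31/32,1 } = 495/512
edge 11 of 15 (B): { 0,1/2,3/4,7/8,15/16,61/64,123/128,247/256,495/512 | 31/32,1 } = 991/1024
edge 12 of 15 (R): { 0,1/2,3/4,7/8,15/16,61/64,123/128,247/256,495/512 | 991/1024,31/32,1 } = 1981/2048
edge 13 of 15 (R): { 0,1/2,3/4,7/8,15/16,61/64,123/128,247/256,495/512 | 1981/2048,991/1024,31/32,1 } = 3961/4096
edge 14 of 15 (R): { 0,1/2,3/4,7/8,15/16,61/64,123/128,247/256,495/512 | 3961/4096,1981/2048,991/1024,31/32,1 } = 7921/8192
edge 15 of 15 (B): { 0,1/2,3/4,7/8,15/16,61/64,123/128,247/256,495/512,7921/8192 | 3961/4096,1981/2048,991/1024,31/32,1 } = 15843/16384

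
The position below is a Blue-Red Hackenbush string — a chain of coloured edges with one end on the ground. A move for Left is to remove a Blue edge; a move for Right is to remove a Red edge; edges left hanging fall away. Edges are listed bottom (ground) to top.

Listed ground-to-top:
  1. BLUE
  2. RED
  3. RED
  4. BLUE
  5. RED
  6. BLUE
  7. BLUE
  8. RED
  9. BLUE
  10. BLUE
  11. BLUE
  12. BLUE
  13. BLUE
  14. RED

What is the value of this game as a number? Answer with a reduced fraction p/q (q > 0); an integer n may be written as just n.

Recurse on prefixes of the 14-edge string BLUE RED RED BLUE RED BLUE BLUE RED BLUE BLUE BLUE BLUE BLUE RED:
G(B) = { 0 | · } ⇒ 1
G(BR) = { 0 | 1 } ⇒ 1/2
G(BRR) = { 0 | 1/2,1 } ⇒ 1/4
G(BRRB) = { 0,1/4 | 1/2,1 } ⇒ 3/8
G(BRRBR) = { 0,1/4 | 3/8,1/2,1 } ⇒ 5/16
G(BRRBRB) = { 0,1/4,5/16 | 3/8,1/2,1 } ⇒ 11/32
G(BRRBRBB) = { 0,1/4,5/16,11/32 | 3/8,1/2,1 } ⇒ 23/64
G(BRRBRBBR) = { 0,1/4,5/16,11/32 | 23/64,3/8,1/2,1 } ⇒ 45/128
G(BRRBRBBRB) = { 0,1/4,5/16,11/32,45/128 | 23/64,3/8,1/2,1 } ⇒ 91/256
G(BRRBRBBRBB) = { 0,1/4,5/16,11/32,45/128,91/256 | 23/64,3/8,1/2,1 } ⇒ 183/512
G(BRRBRBBRBBB) = { 0,1/4,5/16,11/32,45/128,91/256,183/512 | 23/64,3/8,1/2,1 } ⇒ 367/1024
G(BRRBRBBRBBBB) = { 0,1/4,5/16,11/32,45/128,91/256,183/512,367/1024 | 23/64,3/8,1/2,1 } ⇒ 735/2048
G(BRRBRBBRBBBBB) = { 0,1/4,5/16,11/32,45/128,91/256,183/512,367/1024,735/2048 | 23/64,3/8,1/2,1 } ⇒ 1471/4096
G(BRRBRBBRBBBBBR) = { 0,1/4,5/16,11/32,45/128,91/256,183/512,367/1024,735/2048 | 1471/4096,23/64,3/8,1/2,1 } ⇒ 2941/8192

2941/8192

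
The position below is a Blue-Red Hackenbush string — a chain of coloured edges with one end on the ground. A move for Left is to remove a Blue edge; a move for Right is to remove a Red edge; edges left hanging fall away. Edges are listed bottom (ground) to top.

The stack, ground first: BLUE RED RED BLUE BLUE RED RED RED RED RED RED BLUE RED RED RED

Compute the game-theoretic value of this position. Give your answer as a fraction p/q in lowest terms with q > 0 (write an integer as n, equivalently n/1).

g_1 [B]  L=[0]  R=[∅]  — 1
g_2 [BR]  L=[0]  R=[1]  — 1/2
g_3 [BRR]  L=[0]  R=[1/2; 1]  — 1/4
g_4 [BRRB]  L=[0; 1/4]  R=[1/2; 1]  — 3/8
g_5 [BRRBB]  L=[0; 1/4; 3/8]  R=[1/2; 1]  — 7/16
g_6 [BRRBBR]  L=[0; 1/4; 3/8]  R=[7/16; 1/2; 1]  — 13/32
g_7 [BRRBBRR]  L=[0; 1/4; 3/8]  R=[13/32; 7/16; 1/2; 1]  — 25/64
g_8 [BRRBBRRR]  L=[0; 1/4; 3/8]  R=[25/64; 13/32; 7/16; 1/2; 1]  — 49/128
g_9 [BRRBBRRRR]  L=[0; 1/4; 3/8]  R=[49/128; 25/64; 13/32; 7/16; 1/2; 1]  — 97/256
g_10 [BRRBBRRRRR]  L=[0; 1/4; 3/8]  R=[97/256; 49/128; 25/64; 13/32; 7/16; 1/2; 1]  — 193/512
g_11 [BRRBBRRRRRR]  L=[0; 1/4; 3/8]  R=[193/512; 97/256; 49/128; 25/64; 13/32; 7/16; 1/2; 1]  — 385/1024
g_12 [BRRBBRRRRRRB]  L=[0; 1/4; 3/8; 385/1024]  R=[193/512; 97/256; 49/128; 25/64; 13/32; 7/16; 1/2; 1]  — 771/2048
g_13 [BRRBBRRRRRRBR]  L=[0; 1/4; 3/8; 385/1024]  R=[771/2048; 193/512; 97/256; 49/128; 25/64; 13/32; 7/16; 1/2; 1]  — 1541/4096
g_14 [BRRBBRRRRRRBRR]  L=[0; 1/4; 3/8; 385/1024]  R=[1541/4096; 771/2048; 193/512; 97/256; 49/128; 25/64; 13/32; 7/16; 1/2; 1]  — 3081/8192
g_15 [BRRBBRRRRRRBRRR]  L=[0; 1/4; 3/8; 385/1024]  R=[3081/8192; 1541/4096; 771/2048; 193/512; 97/256; 49/128; 25/64; 13/32; 7/16; 1/2; 1]  — 6161/16384

6161/16384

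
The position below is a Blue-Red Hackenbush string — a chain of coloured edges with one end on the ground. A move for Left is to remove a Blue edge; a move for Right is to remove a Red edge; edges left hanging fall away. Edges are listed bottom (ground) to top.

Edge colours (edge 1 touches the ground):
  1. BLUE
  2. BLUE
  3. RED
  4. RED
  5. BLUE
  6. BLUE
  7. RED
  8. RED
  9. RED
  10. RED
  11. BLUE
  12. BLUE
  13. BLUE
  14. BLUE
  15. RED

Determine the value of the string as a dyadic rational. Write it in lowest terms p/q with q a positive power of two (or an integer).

11325/8192

Prefix values for BLUE BLUE RED RED BLUE BLUE RED RED RED RED BLUE BLUE BLUE BLUE RED via {L|R} + simplicity:
1 of 15 · B · max L 0 · min R +∞ => 1
2 of 15 · BB · max L 1 · min R +∞ => 2
3 of 15 · BBR · max L 1 · min R 2 => 3/2
4 of 15 · BBRR · max L 1 · min R 3/2 => 5/4
5 of 15 · BBRRB · max L 5/4 · min R 3/2 => 11/8
6 of 15 · BBRRBB · max L 11/8 · min R 3/2 => 23/16
7 of 15 · BBRRBBR · max L 11/8 · min R 23/16 => 45/32
8 of 15 · BBRRBBRR · max L 11/8 · min R 45/32 => 89/64
9 of 15 · BBRRBBRRR · max L 11/8 · min R 89/64 => 177/128
10 of 15 · BBRRBBRRRR · max L 11/8 · min R 177/128 => 353/256
11 of 15 · BBRRBBRRRRB · max L 353/256 · min R 177/128 => 707/512
12 of 15 · BBRRBBRRRRBB · max L 707/512 · min R 177/128 => 1415/1024
13 of 15 · BBRRBBRRRRBBB · max L 1415/1024 · min R 177/128 => 2831/2048
14 of 15 · BBRRBBRRRRBBBB · max L 2831/2048 · min R 177/128 => 5663/4096
15 of 15 · BBRRBBRRRRBBBBR · max L 2831/2048 · min R 5663/4096 => 11325/8192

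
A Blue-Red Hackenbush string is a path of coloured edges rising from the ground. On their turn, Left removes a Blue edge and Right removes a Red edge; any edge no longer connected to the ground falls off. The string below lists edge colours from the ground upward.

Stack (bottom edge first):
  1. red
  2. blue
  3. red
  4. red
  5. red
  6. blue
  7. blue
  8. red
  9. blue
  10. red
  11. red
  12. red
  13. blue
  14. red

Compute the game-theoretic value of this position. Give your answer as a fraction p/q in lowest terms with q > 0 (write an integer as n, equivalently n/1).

-7355/8192

Build value(s[:k]) for k = 1..14, string s = red blue red red red blue blue red blue red red red blue red.
value(r) = { (no moves) | 0 } = -1
value(rb) = { -1 | 0 } = -1/2
value(rbr) = { -1 | -1/2, 0 } = -3/4
value(rbrr) = { -1 | -3/4, -1/2, 0 } = -7/8
value(rbrrr) = { -1 | -7/8, -3/4, -1/2, 0 } = -15/16
value(rbrrrb) = { -1, -15/16 | -7/8, -3/4, -1/2, 0 } = -29/32
value(rbrrrbb) = { -1, -15/16, -29/32 | -7/8, -3/4, -1/2, 0 } = -57/64
value(rbrrrbbr) = { -1, -15/16, -29/32 | -57/64, -7/8, -3/4, -1/2, 0 } = -115/128
value(rbrrrbbrb) = { -1, -15/16, -29/32, -115/128 | -57/64, -7/8, -3/4, -1/2, 0 } = -229/256
value(rbrrrbbrbr) = { -1, -15/16, -29/32, -115/128 | -229/256, -57/64, -7/8, -3/4, -1/2, 0 } = -459/512
value(rbrrrbbrbrr) = { -1, -15/16, -29/32, -115/128 | -459/512, -229/256, -57/64, -7/8, -3/4, -1/2, 0 } = -919/1024
value(rbrrrbbrbrrr) = { -1, -15/16, -29/32, -115/128 | -919/1024, -459/512, -229/256, -57/64, -7/8, -3/4, -1/2, 0 } = -1839/2048
value(rbrrrbbrbrrrb) = { -1, -15/16, -29/32, -115/128, -1839/2048 | -919/1024, -459/512, -229/256, -57/64, -7/8, -3/4, -1/2, 0 } = -3677/4096
value(rbrrrbbrbrrrbr) = { -1, -15/16, -29/32, -115/128, -1839/2048 | -3677/4096, -919/1024, -459/512, -229/256, -57/64, -7/8, -3/4, -1/2, 0 } = -7355/8192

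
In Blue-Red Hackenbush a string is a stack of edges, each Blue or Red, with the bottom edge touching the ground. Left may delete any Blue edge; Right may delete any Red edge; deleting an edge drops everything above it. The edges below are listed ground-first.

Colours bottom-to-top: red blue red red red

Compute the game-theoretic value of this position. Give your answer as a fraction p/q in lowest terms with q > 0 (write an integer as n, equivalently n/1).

step 1: add red to get r; options L={ none } R={ 0 } — -1
step 2: add blue to get rb; options L={ -1 } R={ 0 } — -1/2
step 3: add red to get rbr; options L={ -1 } R={ -1/2 0 } — -3/4
step 4: add red to get rbrr; options L={ -1 } R={ -3/4 -1/2 0 } — -7/8
step 5: add red to get rbrrr; options L={ -1 } R={ -7/8 -3/4 -1/2 0 } — -15/16

-15/16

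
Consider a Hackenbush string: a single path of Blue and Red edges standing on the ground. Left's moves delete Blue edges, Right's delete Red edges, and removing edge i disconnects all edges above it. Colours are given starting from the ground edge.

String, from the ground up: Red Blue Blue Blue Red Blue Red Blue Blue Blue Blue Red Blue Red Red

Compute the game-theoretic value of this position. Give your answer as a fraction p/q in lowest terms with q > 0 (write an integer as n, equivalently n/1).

Build G(s[:k]) for k = 1..15, string s = Red Blue Blue Blue Red Blue Red Blue Blue Blue Blue Red Blue Red Red.
1 of 15 · R · max L −∞ · min R 0 => -1
2 of 15 · RB · max L -1 · min R 0 => -1/2
3 of 15 · RBB · max L -1/2 · min R 0 => -1/4
4 of 15 · RBBB · max L -1/4 · min R 0 => -1/8
5 of 15 · RBBBR · max L -1/4 · min R -1/8 => -3/16
6 of 15 · RBBBRB · max L -3/16 · min R -1/8 => -5/32
7 of 15 · RBBBRBR · max L -3/16 · min R -5/32 => -11/64
8 of 15 · RBBBRBRB · max L -11/64 · min R -5/32 => -21/128
9 of 15 · RBBBRBRBB · max L -21/128 · min R -5/32 => -41/256
10 of 15 · RBBBRBRBBB · max L -41/256 · min R -5/32 => -81/512
11 of 15 · RBBBRBRBBBB · max L -81/512 · min R -5/32 => -161/1024
12 of 15 · RBBBRBRBBBBR · max L -81/512 · min R -161/1024 => -323/2048
13 of 15 · RBBBRBRBBBBRB · max L -323/2048 · min R -161/1024 => -645/4096
14 of 15 · RBBBRBRBBBBRBR · max L -323/2048 · min R -645/4096 => -1291/8192
15 of 15 · RBBBRBRBBBBRBRR · max L -323/2048 · min R -1291/8192 => -2583/16384

-2583/16384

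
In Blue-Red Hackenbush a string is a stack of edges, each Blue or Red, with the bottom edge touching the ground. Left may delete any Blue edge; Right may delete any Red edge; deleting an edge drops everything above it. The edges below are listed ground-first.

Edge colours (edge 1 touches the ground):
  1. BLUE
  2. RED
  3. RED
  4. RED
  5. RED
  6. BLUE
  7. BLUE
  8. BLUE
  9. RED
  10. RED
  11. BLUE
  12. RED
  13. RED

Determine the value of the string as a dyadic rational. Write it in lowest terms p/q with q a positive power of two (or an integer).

g_1 [B]  L=[0]  R=[∅]  → 1
g_2 [BR]  L=[0]  R=[1]  → 1/2
g_3 [BRR]  L=[0]  R=[1/2,1]  → 1/4
g_4 [BRRR]  L=[0]  R=[1/4,1/2,1]  → 1/8
g_5 [BRRRR]  L=[0]  R=[1/8,1/4,1/2,1]  → 1/16
g_6 [BRRRRB]  L=[0,1/16]  R=[1/8,1/4,1/2,1]  → 3/32
g_7 [BRRRRBB]  L=[0,1/16,3/32]  R=[1/8,1/4,1/2,1]  → 7/64
g_8 [BRRRRBBB]  L=[0,1/16,3/32,7/64]  R=[1/8,1/4,1/2,1]  → 15/128
g_9 [BRRRRBBBR]  L=[0,1/16,3/32,7/64]  R=[15/128,1/8,1/4,1/2,1]  → 29/256
g_10 [BRRRRBBBRR]  L=[0,1/16,3/32,7/64]  R=[29/256,15/128,1/8,1/4,1/2,1]  → 57/512
g_11 [BRRRRBBBRRB]  L=[0,1/16,3/32,7/64,57/512]  R=[29/256,15/128,1/8,1/4,1/2,1]  → 115/1024
g_12 [BRRRRBBBRRBR]  L=[0,1/16,3/32,7/64,57/512]  R=[115/1024,29/256,15/128,1/8,1/4,1/2,1]  → 229/2048
g_13 [BRRRRBBBRRBRR]  L=[0,1/16,3/32,7/64,57/512]  R=[229/2048,115/1024,29/256,15/128,1/8,1/4,1/2,1]  → 457/4096

457/4096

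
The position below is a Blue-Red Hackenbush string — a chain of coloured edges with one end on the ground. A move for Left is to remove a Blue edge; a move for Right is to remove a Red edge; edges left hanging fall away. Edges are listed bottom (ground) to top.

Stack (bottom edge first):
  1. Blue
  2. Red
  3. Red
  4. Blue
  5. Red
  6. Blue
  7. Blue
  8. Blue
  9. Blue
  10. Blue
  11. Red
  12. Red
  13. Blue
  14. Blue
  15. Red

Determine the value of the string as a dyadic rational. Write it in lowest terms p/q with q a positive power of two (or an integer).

Prefix values for Blue Red Red Blue Red Blue Blue Blue Blue Blue Red Red Blue Blue Red via {L|R} + simplicity:
edge 1 of 15 (Blue): { 0 | — } -> 1
edge 2 of 15 (Red): { 0 | 1 } -> 1/2
edge 3 of 15 (Red): { 0 | 1/2, 1 } -> 1/4
edge 4 of 15 (Blue): { 0, 1/4 | 1/2, 1 } -> 3/8
edge 5 of 15 (Red): { 0, 1/4 | 3/8, 1/2, 1 } -> 5/16
edge 6 of 15 (Blue): { 0, 1/4, 5/16 | 3/8, 1/2, 1 } -> 11/32
edge 7 of 15 (Blue): { 0, 1/4, 5/16, 11/32 | 3/8, 1/2, 1 } -> 23/64
edge 8 of 15 (Blue): { 0, 1/4, 5/16, 11/32, 23/64 | 3/8, 1/2, 1 } -> 47/128
edge 9 of 15 (Blue): { 0, 1/4, 5/16, 11/32, 23/64, 47/128 | 3/8, 1/2, 1 } -> 95/256
edge 10 of 15 (Blue): { 0, 1/4, 5/16, 11/32, 23/64, 47/128, 95/256 | 3/8, 1/2, 1 } -> 191/512
edge 11 of 15 (Red): { 0, 1/4, 5/16, 11/32, 23/64, 47/128, 95/256 | 191/512, 3/8, 1/2, 1 } -> 381/1024
edge 12 of 15 (Red): { 0, 1/4, 5/16, 11/32, 23/64, 47/128, 95/256 | 381/1024, 191/512, 3/8, 1/2, 1 } -> 761/2048
edge 13 of 15 (Blue): { 0, 1/4, 5/16, 11/32, 23/64, 47/128, 95/256, 761/2048 | 381/1024, 191/512, 3/8, 1/2, 1 } -> 1523/4096
edge 14 of 15 (Blue): { 0, 1/4, 5/16, 11/32, 23/64, 47/128, 95/256, 761/2048, 1523/4096 | 381/1024, 191/512, 3/8, 1/2, 1 } -> 3047/8192
edge 15 of 15 (Red): { 0, 1/4, 5/16, 11/32, 23/64, 47/128, 95/256, 761/2048, 1523/4096 | 3047/8192, 381/1024, 191/512, 3/8, 1/2, 1 } -> 6093/16384

6093/16384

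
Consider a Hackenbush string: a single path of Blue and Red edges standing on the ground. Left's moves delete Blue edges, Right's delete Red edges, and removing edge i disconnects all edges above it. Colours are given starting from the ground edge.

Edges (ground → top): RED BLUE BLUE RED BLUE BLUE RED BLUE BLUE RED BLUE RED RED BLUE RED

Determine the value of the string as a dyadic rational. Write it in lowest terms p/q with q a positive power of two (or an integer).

-4699/16384

v(R) = { · | 0 } → -1
v(RB) = { -1 | 0 } → -1/2
v(RBB) = { -1 -1/2 | 0 } → -1/4
v(RBBR) = { -1 -1/2 | -1/4 0 } → -3/8
v(RBBRB) = { -1 -1/2 -3/8 | -1/4 0 } → -5/16
v(RBBRBB) = { -1 -1/2 -3/8 -5/16 | -1/4 0 } → -9/32
v(RBBRBBR) = { -1 -1/2 -3/8 -5/16 | -9/32 -1/4 0 } → -19/64
v(RBBRBBRB) = { -1 -1/2 -3/8 -5/16 -19/64 | -9/32 -1/4 0 } → -37/128
v(RBBRBBRBB) = { -1 -1/2 -3/8 -5/16 -19/64 -37/128 | -9/32 -1/4 0 } → -73/256
v(RBBRBBRBBR) = { -1 -1/2 -3/8 -5/16 -19/64 -37/128 | -73/256 -9/32 -1/4 0 } → -147/512
v(RBBRBBRBBRB) = { -1 -1/2 -3/8 -5/16 -19/64 -37/128 -147/512 | -73/256 -9/32 -1/4 0 } → -293/1024
v(RBBRBBRBBRBR) = { -1 -1/2 -3/8 -5/16 -19/64 -37/128 -147/512 | -293/1024 -73/256 -9/32 -1/4 0 } → -587/2048
v(RBBRBBRBBRBRR) = { -1 -1/2 -3/8 -5/16 -19/64 -37/128 -147/512 | -587/2048 -293/1024 -73/256 -9/32 -1/4 0 } → -1175/4096
v(RBBRBBRBBRBRRB) = { -1 -1/2 -3/8 -5/16 -19/64 -37/128 -147/512 -1175/4096 | -587/2048 -293/1024 -73/256 -9/32 -1/4 0 } → -2349/8192
v(RBBRBBRBBRBRRBR) = { -1 -1/2 -3/8 -5/16 -19/64 -37/128 -147/512 -1175/4096 | -2349/8192 -587/2048 -293/1024 -73/256 -9/32 -1/4 0 } → -4699/16384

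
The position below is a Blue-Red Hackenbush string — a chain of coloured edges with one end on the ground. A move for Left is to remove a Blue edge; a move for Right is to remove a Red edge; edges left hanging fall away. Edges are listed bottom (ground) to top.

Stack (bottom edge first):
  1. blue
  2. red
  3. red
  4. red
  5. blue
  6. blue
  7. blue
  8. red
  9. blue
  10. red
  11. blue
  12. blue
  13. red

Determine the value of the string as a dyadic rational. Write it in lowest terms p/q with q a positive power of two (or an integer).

value_1 [b]  L=[0]  R=[∅]  ⇒ 1
value_2 [br]  L=[0]  R=[1]  ⇒ 1/2
value_3 [brr]  L=[0]  R=[1/2; 1]  ⇒ 1/4
value_4 [brrr]  L=[0]  R=[1/4; 1/2; 1]  ⇒ 1/8
value_5 [brrrb]  L=[0; 1/8]  R=[1/4; 1/2; 1]  ⇒ 3/16
value_6 [brrrbb]  L=[0; 1/8; 3/16]  R=[1/4; 1/2; 1]  ⇒ 7/32
value_7 [brrrbbb]  L=[0; 1/8; 3/16; 7/32]  R=[1/4; 1/2; 1]  ⇒ 15/64
value_8 [brrrbbbr]  L=[0; 1/8; 3/16; 7/32]  R=[15/64; 1/4; 1/2; 1]  ⇒ 29/128
value_9 [brrrbbbrb]  L=[0; 1/8; 3/16; 7/32; 29/128]  R=[15/64; 1/4; 1/2; 1]  ⇒ 59/256
value_10 [brrrbbbrbr]  L=[0; 1/8; 3/16; 7/32; 29/128]  R=[59/256; 15/64; 1/4; 1/2; 1]  ⇒ 117/512
value_11 [brrrbbbrbrb]  L=[0; 1/8; 3/16; 7/32; 29/128; 117/512]  R=[59/256; 15/64; 1/4; 1/2; 1]  ⇒ 235/1024
value_12 [brrrbbbrbrbb]  L=[0; 1/8; 3/16; 7/32; 29/128; 117/512; 235/1024]  R=[59/256; 15/64; 1/4; 1/2; 1]  ⇒ 471/2048
value_13 [brrrbbbrbrbbr]  L=[0; 1/8; 3/16; 7/32; 29/128; 117/512; 235/1024]  R=[471/2048; 59/256; 15/64; 1/4; 1/2; 1]  ⇒ 941/4096

941/4096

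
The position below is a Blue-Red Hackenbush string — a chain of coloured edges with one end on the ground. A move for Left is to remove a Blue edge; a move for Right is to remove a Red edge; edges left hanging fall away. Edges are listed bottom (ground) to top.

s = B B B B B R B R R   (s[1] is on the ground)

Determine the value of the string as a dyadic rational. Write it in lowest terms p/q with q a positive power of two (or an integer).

73/16

step 1: add B to get B; options L={ 0 } R={ — } -> 1
step 2: add B to get BB; options L={ 0 1 } R={ — } -> 2
step 3: add B to get BBB; options L={ 0 1 2 } R={ — } -> 3
step 4: add B to get BBBB; options L={ 0 1 2 3 } R={ — } -> 4
step 5: add B to get BBBBB; options L={ 0 1 2 3 4 } R={ — } -> 5
step 6: add R to get BBBBBR; options L={ 0 1 2 3 4 } R={ 5 } -> 9/2
step 7: add B to get BBBBBRB; options L={ 0 1 2 3 4 9/2 } R={ 5 } -> 19/4
step 8: add R to get BBBBBRBR; options L={ 0 1 2 3 4 9/2 } R={ 19/4 5 } -> 37/8
step 9: add R to get BBBBBRBRR; options L={ 0 1 2 3 4 9/2 } R={ 37/8 19/4 5 } -> 73/16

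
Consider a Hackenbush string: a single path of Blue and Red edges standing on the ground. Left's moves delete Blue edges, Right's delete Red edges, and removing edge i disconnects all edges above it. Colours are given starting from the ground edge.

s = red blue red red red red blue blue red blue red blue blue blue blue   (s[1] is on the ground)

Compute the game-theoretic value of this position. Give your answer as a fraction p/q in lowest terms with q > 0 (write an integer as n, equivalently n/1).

-15521/16384

Prefix values for red blue red red red red blue blue red blue red blue blue blue blue via {L|R} + simplicity:
G(r) = { · | 0 } => -1
G(rb) = { -1 | 0 } => -1/2
G(rbr) = { -1 | -1/2 0 } => -3/4
G(rbrr) = { -1 | -3/4 -1/2 0 } => -7/8
G(rbrrr) = { -1 | -7/8 -3/4 -1/2 0 } => -15/16
G(rbrrrr) = { -1 | -15/16 -7/8 -3/4 -1/2 0 } => -31/32
G(rbrrrrb) = { -1 -31/32 | -15/16 -7/8 -3/4 -1/2 0 } => -61/64
G(rbrrrrbb) = { -1 -31/32 -61/64 | -15/16 -7/8 -3/4 -1/2 0 } => -121/128
G(rbrrrrbbr) = { -1 -31/32 -61/64 | -121/128 -15/16 -7/8 -3/4 -1/2 0 } => -243/256
G(rbrrrrbbrb) = { -1 -31/32 -61/64 -243/256 | -121/128 -15/16 -7/8 -3/4 -1/2 0 } => -485/512
G(rbrrrrbbrbr) = { -1 -31/32 -61/64 -243/256 | -485/512 -121/128 -15/16 -7/8 -3/4 -1/2 0 } => -971/1024
G(rbrrrrbbrbrb) = { -1 -31/32 -61/64 -243/256 -971/1024 | -485/512 -121/128 -15/16 -7/8 -3/4 -1/2 0 } => -1941/2048
G(rbrrrrbbrbrbb) = { -1 -31/32 -61/64 -243/256 -971/1024 -1941/2048 | -485/512 -121/128 -15/16 -7/8 -3/4 -1/2 0 } => -3881/4096
G(rbrrrrbbrbrbbb) = { -1 -31/32 -61/64 -243/256 -971/1024 -1941/2048 -3881/4096 | -485/512 -121/128 -15/16 -7/8 -3/4 -1/2 0 } => -7761/8192
G(rbrrrrbbrbrbbbb) = { -1 -31/32 -61/64 -243/256 -971/1024 -1941/2048 -3881/4096 -7761/8192 | -485/512 -121/128 -15/16 -7/8 -3/4 -1/2 0 } => -15521/16384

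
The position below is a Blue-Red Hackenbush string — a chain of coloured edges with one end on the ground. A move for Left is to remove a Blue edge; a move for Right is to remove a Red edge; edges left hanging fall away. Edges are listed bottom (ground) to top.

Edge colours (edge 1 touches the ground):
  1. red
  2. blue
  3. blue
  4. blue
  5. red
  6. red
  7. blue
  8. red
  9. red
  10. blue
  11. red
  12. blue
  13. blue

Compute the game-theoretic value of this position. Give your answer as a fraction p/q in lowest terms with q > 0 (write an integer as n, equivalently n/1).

-873/4096

Recurse on prefixes of the 13-edge string red blue blue blue red red blue red red blue red blue blue:
value(r) = { · | 0 } -> -1
value(rb) = { -1 | 0 } -> -1/2
value(rbb) = { -1, -1/2 | 0 } -> -1/4
value(rbbb) = { -1, -1/2, -1/4 | 0 } -> -1/8
value(rbbbr) = { -1, -1/2, -1/4 | -1/8, 0 } -> -3/16
value(rbbbrr) = { -1, -1/2, -1/4 | -3/16, -1/8, 0 } -> -7/32
value(rbbbrrb) = { -1, -1/2, -1/4, -7/32 | -3/16, -1/8, 0 } -> -13/64
value(rbbbrrbr) = { -1, -1/2, -1/4, -7/32 | -13/64, -3/16, -1/8, 0 } -> -27/128
value(rbbbrrbrr) = { -1, -1/2, -1/4, -7/32 | -27/128, -13/64, -3/16, -1/8, 0 } -> -55/256
value(rbbbrrbrrb) = { -1, -1/2, -1/4, -7/32, -55/256 | -27/128, -13/64, -3/16, -1/8, 0 } -> -109/512
value(rbbbrrbrrbr) = { -1, -1/2, -1/4, -7/32, -55/256 | -109/512, -27/128, -13/64, -3/16, -1/8, 0 } -> -219/1024
value(rbbbrrbrrbrb) = { -1, -1/2, -1/4, -7/32, -55/256, -219/1024 | -109/512, -27/128, -13/64, -3/16, -1/8, 0 } -> -437/2048
value(rbbbrrbrrbrbb) = { -1, -1/2, -1/4, -7/32, -55/256, -219/1024, -437/2048 | -109/512, -27/128, -13/64, -3/16, -1/8, 0 } -> -873/4096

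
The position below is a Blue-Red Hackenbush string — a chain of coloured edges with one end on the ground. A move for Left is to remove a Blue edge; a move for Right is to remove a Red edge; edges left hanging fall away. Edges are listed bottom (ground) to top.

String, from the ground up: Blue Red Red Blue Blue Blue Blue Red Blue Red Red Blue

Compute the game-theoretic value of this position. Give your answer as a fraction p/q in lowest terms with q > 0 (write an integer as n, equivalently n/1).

Recurse on prefixes of the 12-edge string Blue Red Red Blue Blue Blue Blue Red Blue Red Red Blue:
B: Left { 0 }, Right { (no moves) } gives simplest 1
BR: Left { 0 }, Right { 1 } gives simplest 1/2
BRR: Left { 0 }, Right { 1/2,1 } gives simplest 1/4
BRRB: Left { 0,1/4 }, Right { 1/2,1 } gives simplest 3/8
BRRBB: Left { 0,1/4,3/8 }, Right { 1/2,1 } gives simplest 7/16
BRRBBB: Left { 0,1/4,3/8,7/16 }, Right { 1/2,1 } gives simplest 15/32
BRRBBBB: Left { 0,1/4,3/8,7/16,15/32 }, Right { 1/2,1 } gives simplest 31/64
BRRBBBBR: Left { 0,1/4,3/8,7/16,15/32 }, Right { 31/64,1/2,1 } gives simplest 61/128
BRRBBBBRB: Left { 0,1/4,3/8,7/16,15/32,61/128 }, Right { 31/64,1/2,1 } gives simplest 123/256
BRRBBBBRBR: Left { 0,1/4,3/8,7/16,15/32,61/128 }, Right { 123/256,31/64,1/2,1 } gives simplest 245/512
BRRBBBBRBRR: Left { 0,1/4,3/8,7/16,15/32,61/128 }, Right { 245/512,123/256,31/64,1/2,1 } gives simplest 489/1024
BRRBBBBRBRRB: Left { 0,1/4,3/8,7/16,15/32,61/128,489/1024 }, Right { 245/512,123/256,31/64,1/2,1 } gives simplest 979/2048

979/2048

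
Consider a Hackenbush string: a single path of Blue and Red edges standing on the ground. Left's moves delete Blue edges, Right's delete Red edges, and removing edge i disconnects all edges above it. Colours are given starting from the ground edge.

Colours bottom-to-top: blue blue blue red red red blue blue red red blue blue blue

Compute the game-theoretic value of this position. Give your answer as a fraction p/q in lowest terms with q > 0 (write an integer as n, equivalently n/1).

Build g(s[:k]) for k = 1..13, string s = blue blue blue red red red blue blue red red blue blue blue.
edge 1 of 13 (blue): { 0 | — } = 1
edge 2 of 13 (blue): { 0; 1 | — } = 2
edge 3 of 13 (blue): { 0; 1; 2 | — } = 3
edge 4 of 13 (red): { 0; 1; 2 | 3 } = 5/2
edge 5 of 13 (red): { 0; 1; 2 | 5/2; 3 } = 9/4
edge 6 of 13 (red): { 0; 1; 2 | 9/4; 5/2; 3 } = 17/8
edge 7 of 13 (blue): { 0; 1; 2; 17/8 | 9/4; 5/2; 3 } = 35/16
edge 8 of 13 (blue): { 0; 1; 2; 17/8; 35/16 | 9/4; 5/2; 3 } = 71/32
edge 9 of 13 (red): { 0; 1; 2; 17/8; 35/16 | 71/32; 9/4; 5/2; 3 } = 141/64
edge 10 of 13 (red): { 0; 1; 2; 17/8; 35/16 | 141/64; 71/32; 9/4; 5/2; 3 } = 281/128
edge 11 of 13 (blue): { 0; 1; 2; 17/8; 35/16; 281/128 | 141/64; 71/32; 9/4; 5/2; 3 } = 563/256
edge 12 of 13 (blue): { 0; 1; 2; 17/8; 35/16; 281/128; 563/256 | 141/64; 71/32; 9/4; 5/2; 3 } = 1127/512
edge 13 of 13 (blue): { 0; 1; 2; 17/8; 35/16; 281/128; 563/256; 1127/512 | 141/64; 71/32; 9/4; 5/2; 3 } = 2255/1024

2255/1024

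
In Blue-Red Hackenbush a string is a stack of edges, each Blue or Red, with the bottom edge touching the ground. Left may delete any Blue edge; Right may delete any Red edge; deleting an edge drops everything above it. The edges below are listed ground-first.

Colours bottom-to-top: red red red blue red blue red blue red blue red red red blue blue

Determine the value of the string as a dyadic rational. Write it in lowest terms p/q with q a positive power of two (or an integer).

-10937/4096

Recurse on prefixes of the 15-edge string red red red blue red blue red blue red blue red red red blue blue:
g(r) = { ∅ | 0 } ⇒ -1
g(rr) = { ∅ | -1, 0 } ⇒ -2
g(rrr) = { ∅ | -2, -1, 0 } ⇒ -3
g(rrrb) = { -3 | -2, -1, 0 } ⇒ -5/2
g(rrrbr) = { -3 | -5/2, -2, -1, 0 } ⇒ -11/4
g(rrrbrb) = { -3, -11/4 | -5/2, -2, -1, 0 } ⇒ -21/8
g(rrrbrbr) = { -3, -11/4 | -21/8, -5/2, -2, -1, 0 } ⇒ -43/16
g(rrrbrbrb) = { -3, -11/4, -43/16 | -21/8, -5/2, -2, -1, 0 } ⇒ -85/32
g(rrrbrbrbr) = { -3, -11/4, -43/16 | -85/32, -21/8, -5/2, -2, -1, 0 } ⇒ -171/64
g(rrrbrbrbrb) = { -3, -11/4, -43/16, -171/64 | -85/32, -21/8, -5/2, -2, -1, 0 } ⇒ -341/128
g(rrrbrbrbrbr) = { -3, -11/4, -43/16, -171/64 | -341/128, -85/32, -21/8, -5/2, -2, -1, 0 } ⇒ -683/256
g(rrrbrbrbrbrr) = { -3, -11/4, -43/16, -171/64 | -683/256, -341/128, -85/32, -21/8, -5/2, -2, -1, 0 } ⇒ -1367/512
g(rrrbrbrbrbrrr) = { -3, -11/4, -43/16, -171/64 | -1367/512, -683/256, -341/128, -85/32, -21/8, -5/2, -2, -1, 0 } ⇒ -2735/1024
g(rrrbrbrbrbrrrb) = { -3, -11/4, -43/16, -171/64, -2735/1024 | -1367/512, -683/256, -341/128, -85/32, -21/8, -5/2, -2, -1, 0 } ⇒ -5469/2048
g(rrrbrbrbrbrrrbb) = { -3, -11/4, -43/16, -171/64, -2735/1024, -5469/2048 | -1367/512, -683/256, -341/128, -85/32, -21/8, -5/2, -2, -1, 0 } ⇒ -10937/4096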